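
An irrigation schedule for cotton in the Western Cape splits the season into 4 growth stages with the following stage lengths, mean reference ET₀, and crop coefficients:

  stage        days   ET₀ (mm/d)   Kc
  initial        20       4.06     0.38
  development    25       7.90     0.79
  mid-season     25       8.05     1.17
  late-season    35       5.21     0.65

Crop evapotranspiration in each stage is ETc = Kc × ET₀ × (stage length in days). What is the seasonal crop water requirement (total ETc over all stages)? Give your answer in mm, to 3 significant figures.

541 mm

initial: 0.38 × 4.06 × 20 = 30.86 mm
development: 0.79 × 7.90 × 25 = 156.03 mm
mid-season: 1.17 × 8.05 × 25 = 235.46 mm
late-season: 0.65 × 5.21 × 35 = 118.53 mm
Seasonal total = 540.88 mm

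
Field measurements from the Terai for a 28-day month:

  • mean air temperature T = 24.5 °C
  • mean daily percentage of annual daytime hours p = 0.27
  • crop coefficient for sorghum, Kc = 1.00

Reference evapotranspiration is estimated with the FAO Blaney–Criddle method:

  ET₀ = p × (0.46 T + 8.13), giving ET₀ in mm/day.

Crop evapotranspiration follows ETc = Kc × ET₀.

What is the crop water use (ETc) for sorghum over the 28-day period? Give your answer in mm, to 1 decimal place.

146.7 mm

ET₀ = 0.27 × (0.46 × 24.5 + 8.13) = 0.27 × 19.400 = 5.2380 mm/d
ETc = Kc × ET₀ = 1.00 × 5.2380 = 5.2380 mm/d
Over 28 days: 5.2380 × 28 = 146.664 mm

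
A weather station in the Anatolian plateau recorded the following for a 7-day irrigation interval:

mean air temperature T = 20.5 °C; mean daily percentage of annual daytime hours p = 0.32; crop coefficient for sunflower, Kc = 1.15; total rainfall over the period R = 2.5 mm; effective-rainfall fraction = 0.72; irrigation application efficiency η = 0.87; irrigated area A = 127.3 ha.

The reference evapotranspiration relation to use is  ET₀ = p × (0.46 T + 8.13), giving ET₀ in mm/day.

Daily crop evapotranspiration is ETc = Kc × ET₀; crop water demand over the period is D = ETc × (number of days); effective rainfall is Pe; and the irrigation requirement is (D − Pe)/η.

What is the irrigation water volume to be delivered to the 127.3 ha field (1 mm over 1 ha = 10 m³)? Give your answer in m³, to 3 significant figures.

ET₀ = 0.32 × (0.46 × 20.5 + 8.13) = 0.32 × 17.560 = 5.6192 mm/d
ETc = Kc × ET₀ = 1.15 × 5.6192 = 6.4621 mm/d
Crop demand D = ETc × 7 d = 6.4621 × 7 = 45.235 mm
Pe = 0.72 × 2.5 = 1.800 mm
D − Pe = 45.235 − 1.800 = 43.435 mm
Gross irrigation = 43.435 / 0.87 = 49.925 mm
Volume = 49.925 mm × 127.3 ha × 10 = 63554.5 m³

63600 m³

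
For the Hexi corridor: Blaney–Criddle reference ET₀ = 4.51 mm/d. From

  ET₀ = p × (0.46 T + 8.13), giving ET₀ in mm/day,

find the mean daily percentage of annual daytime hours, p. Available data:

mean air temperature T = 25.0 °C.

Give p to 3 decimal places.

p = ET₀ / (0.46 T + 8.13) = 4.51 / (0.46 × 25.0 + 8.13) = 4.51 / 19.630 = 0.2298

0.230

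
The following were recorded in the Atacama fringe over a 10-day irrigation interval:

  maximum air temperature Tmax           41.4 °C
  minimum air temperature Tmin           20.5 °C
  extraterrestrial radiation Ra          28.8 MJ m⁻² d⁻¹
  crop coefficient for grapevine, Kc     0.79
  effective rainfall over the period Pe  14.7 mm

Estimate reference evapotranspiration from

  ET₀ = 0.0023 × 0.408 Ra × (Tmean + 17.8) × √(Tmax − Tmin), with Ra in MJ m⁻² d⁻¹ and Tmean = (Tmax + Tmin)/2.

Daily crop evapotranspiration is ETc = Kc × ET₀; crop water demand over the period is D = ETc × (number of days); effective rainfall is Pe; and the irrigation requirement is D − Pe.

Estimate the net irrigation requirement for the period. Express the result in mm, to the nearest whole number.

Tmean = (41.4 + 20.5)/2 = 30.95 °C
0.408 Ra = 0.408 × 28.8 = 11.7504 mm/d equivalent
ET₀ = 0.0023 × 11.7504 × (30.95 + 17.8) × √20.9 = 0.0023 × 11.7504 × 48.75 × 4.5717 = 6.0233 mm/d
ETc = Kc × ET₀ = 0.79 × 6.0233 = 4.7584 mm/d
Crop demand D = ETc × 10 d = 4.7584 × 10 = 47.584 mm
D − Pe = 47.584 − 14.7 = 32.884 mm

33 mm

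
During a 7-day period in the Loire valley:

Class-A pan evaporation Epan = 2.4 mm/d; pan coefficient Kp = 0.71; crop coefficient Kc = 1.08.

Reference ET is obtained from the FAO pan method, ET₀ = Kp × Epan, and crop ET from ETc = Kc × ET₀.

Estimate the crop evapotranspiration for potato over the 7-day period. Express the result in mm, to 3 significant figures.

ET₀ = 0.71 × 2.4 = 1.7040 mm/d
ETc = Kc × ET₀ = 1.08 × 1.7040 = 1.8403 mm/d
Over 7 days: 1.8403 × 7 = 12.882 mm

12.9 mm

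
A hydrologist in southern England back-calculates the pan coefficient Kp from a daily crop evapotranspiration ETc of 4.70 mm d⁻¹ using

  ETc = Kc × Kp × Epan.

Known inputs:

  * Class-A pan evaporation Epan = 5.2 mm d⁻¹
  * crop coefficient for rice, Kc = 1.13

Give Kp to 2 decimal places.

ETc = Kc × Kp × Epan  ⇒  Kp = ETc / (Kc × Epan)
Kp = 4.70 / (1.13 × 5.2) = 4.70 / 5.876 = 0.7999

0.80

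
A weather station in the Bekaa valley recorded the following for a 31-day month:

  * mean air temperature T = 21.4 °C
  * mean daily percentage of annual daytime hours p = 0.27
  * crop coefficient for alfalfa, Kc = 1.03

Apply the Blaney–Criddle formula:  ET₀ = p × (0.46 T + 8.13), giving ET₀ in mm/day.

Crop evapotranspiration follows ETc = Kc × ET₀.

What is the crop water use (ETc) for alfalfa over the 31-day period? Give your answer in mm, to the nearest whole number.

155 mm

ET₀ = 0.27 × (0.46 × 21.4 + 8.13) = 0.27 × 17.974 = 4.8530 mm/d
ETc = Kc × ET₀ = 1.03 × 4.8530 = 4.9986 mm/d
Over 31 days: 4.9986 × 31 = 154.957 mm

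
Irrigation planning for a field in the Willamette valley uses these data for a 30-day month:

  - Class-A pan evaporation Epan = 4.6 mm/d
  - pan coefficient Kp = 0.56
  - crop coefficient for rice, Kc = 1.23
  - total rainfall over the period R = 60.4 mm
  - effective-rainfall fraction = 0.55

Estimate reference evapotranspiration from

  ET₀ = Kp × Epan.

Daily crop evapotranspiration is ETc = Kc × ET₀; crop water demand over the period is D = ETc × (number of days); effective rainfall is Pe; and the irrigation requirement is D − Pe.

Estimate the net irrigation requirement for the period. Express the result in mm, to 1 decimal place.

ET₀ = 0.56 × 4.6 = 2.5760 mm/d
ETc = Kc × ET₀ = 1.23 × 2.5760 = 3.1685 mm/d
Crop demand D = ETc × 30 d = 3.1685 × 30 = 95.055 mm
Pe = 0.55 × 60.4 = 33.220 mm
D − Pe = 95.055 − 33.220 = 61.835 mm

61.8 mm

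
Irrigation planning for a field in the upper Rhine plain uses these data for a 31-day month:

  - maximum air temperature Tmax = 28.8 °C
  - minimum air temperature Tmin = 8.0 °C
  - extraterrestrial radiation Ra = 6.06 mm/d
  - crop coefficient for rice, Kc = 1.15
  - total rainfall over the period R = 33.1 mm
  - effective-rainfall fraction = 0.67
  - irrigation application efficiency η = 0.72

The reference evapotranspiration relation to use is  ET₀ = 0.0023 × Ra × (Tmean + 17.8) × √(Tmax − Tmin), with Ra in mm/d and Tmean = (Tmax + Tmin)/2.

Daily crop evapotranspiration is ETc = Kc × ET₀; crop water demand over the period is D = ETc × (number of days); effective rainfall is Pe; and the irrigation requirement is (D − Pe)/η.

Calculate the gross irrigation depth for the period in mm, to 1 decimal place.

83.1 mm

Tmean = (28.8 + 8.0)/2 = 18.40 °C
ET₀ = 0.0023 × 6.06 × (18.40 + 17.8) × √20.8 = 0.0023 × 6.06 × 36.20 × 4.5607 = 2.3011 mm/d
ETc = Kc × ET₀ = 1.15 × 2.3011 = 2.6463 mm/d
Crop demand D = ETc × 31 d = 2.6463 × 31 = 82.035 mm
Pe = 0.67 × 33.1 = 22.177 mm
D − Pe = 82.035 − 22.177 = 59.858 mm
Gross irrigation = 59.858 / 0.72 = 83.136 mm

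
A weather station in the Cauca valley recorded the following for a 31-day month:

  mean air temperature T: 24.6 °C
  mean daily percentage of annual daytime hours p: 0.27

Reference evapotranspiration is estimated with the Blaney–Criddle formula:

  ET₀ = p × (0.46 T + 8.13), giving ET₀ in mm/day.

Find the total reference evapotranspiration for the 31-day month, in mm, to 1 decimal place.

162.8 mm

ET₀ = 0.27 × (0.46 × 24.6 + 8.13) = 0.27 × 19.446 = 5.2504 mm/d
Monthly total = 5.2504 × 31 = 162.762 mm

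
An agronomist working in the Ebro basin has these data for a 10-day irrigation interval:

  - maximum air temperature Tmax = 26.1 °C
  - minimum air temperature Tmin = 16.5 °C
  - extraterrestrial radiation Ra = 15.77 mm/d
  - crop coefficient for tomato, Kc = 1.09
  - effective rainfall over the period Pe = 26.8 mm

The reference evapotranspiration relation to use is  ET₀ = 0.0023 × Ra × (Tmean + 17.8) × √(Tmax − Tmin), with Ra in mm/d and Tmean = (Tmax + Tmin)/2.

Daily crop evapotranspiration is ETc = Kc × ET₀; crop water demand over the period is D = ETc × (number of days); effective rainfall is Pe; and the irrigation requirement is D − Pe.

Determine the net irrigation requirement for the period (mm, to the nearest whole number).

21 mm

Tmean = (26.1 + 16.5)/2 = 21.30 °C
ET₀ = 0.0023 × 15.77 × (21.30 + 17.8) × √9.6 = 0.0023 × 15.77 × 39.10 × 3.0984 = 4.3941 mm/d
ETc = Kc × ET₀ = 1.09 × 4.3941 = 4.7896 mm/d
Crop demand D = ETc × 10 d = 4.7896 × 10 = 47.896 mm
D − Pe = 47.896 − 26.8 = 21.096 mm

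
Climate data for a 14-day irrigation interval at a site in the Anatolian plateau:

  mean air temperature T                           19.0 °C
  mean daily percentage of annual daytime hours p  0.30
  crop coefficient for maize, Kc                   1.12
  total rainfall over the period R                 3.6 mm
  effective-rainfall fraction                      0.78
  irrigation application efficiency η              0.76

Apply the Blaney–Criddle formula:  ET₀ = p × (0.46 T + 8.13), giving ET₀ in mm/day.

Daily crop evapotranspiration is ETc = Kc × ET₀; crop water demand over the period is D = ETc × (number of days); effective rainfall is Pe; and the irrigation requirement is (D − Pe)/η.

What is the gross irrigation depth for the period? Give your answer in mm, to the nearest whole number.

101 mm

ET₀ = 0.30 × (0.46 × 19.0 + 8.13) = 0.30 × 16.870 = 5.0610 mm/d
ETc = Kc × ET₀ = 1.12 × 5.0610 = 5.6683 mm/d
Crop demand D = ETc × 14 d = 5.6683 × 14 = 79.356 mm
Pe = 0.78 × 3.6 = 2.808 mm
D − Pe = 79.356 − 2.808 = 76.548 mm
Gross irrigation = 76.548 / 0.76 = 100.721 mm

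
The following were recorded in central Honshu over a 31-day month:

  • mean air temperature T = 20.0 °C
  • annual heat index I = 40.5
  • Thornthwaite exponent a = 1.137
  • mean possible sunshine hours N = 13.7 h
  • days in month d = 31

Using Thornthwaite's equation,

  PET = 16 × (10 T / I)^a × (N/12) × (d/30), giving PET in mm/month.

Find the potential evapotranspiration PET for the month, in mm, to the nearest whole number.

10T/I = 10 × 20.0 / 40.5 = 4.9383
(10T/I)^a = 4.9383^1.137 = 6.1461
Uncorrected PET = 16 × 6.1461 = 98.338 mm
Correction = (N/12)(d/30) = (13.7/12)(31/30) = 1.1797
PET = 98.338 × 1.1797 = 116.009 mm/month

116 mm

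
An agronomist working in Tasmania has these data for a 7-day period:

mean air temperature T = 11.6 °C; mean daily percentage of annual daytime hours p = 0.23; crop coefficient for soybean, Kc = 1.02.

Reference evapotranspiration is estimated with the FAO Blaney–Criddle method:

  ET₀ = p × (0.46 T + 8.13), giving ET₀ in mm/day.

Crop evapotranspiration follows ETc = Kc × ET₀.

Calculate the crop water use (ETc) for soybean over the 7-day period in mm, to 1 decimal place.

22.1 mm

ET₀ = 0.23 × (0.46 × 11.6 + 8.13) = 0.23 × 13.466 = 3.0972 mm/d
ETc = Kc × ET₀ = 1.02 × 3.0972 = 3.1591 mm/d
Over 7 days: 3.1591 × 7 = 22.114 mm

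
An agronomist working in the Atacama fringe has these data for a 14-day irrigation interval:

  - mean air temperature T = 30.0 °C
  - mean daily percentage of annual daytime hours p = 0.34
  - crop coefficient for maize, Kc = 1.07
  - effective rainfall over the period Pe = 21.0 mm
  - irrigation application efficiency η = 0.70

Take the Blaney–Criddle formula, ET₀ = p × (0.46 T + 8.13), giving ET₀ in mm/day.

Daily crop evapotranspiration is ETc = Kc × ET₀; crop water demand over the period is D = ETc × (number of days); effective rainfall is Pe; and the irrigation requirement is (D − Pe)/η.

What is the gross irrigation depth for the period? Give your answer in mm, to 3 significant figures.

130 mm

ET₀ = 0.34 × (0.46 × 30.0 + 8.13) = 0.34 × 21.930 = 7.4562 mm/d
ETc = Kc × ET₀ = 1.07 × 7.4562 = 7.9781 mm/d
Crop demand D = ETc × 14 d = 7.9781 × 14 = 111.693 mm
D − Pe = 111.693 − 21.0 = 90.693 mm
Gross irrigation = 90.693 / 0.70 = 129.561 mm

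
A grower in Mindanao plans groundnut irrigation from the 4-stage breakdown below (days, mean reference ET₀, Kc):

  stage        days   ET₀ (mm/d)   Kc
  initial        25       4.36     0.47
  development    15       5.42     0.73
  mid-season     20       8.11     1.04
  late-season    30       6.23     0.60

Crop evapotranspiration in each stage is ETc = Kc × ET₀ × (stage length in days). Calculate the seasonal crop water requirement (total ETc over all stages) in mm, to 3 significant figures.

initial: 0.47 × 4.36 × 25 = 51.23 mm
development: 0.73 × 5.42 × 15 = 59.35 mm
mid-season: 1.04 × 8.11 × 20 = 168.69 mm
late-season: 0.60 × 6.23 × 30 = 112.14 mm
Seasonal total = 391.41 mm

391 mm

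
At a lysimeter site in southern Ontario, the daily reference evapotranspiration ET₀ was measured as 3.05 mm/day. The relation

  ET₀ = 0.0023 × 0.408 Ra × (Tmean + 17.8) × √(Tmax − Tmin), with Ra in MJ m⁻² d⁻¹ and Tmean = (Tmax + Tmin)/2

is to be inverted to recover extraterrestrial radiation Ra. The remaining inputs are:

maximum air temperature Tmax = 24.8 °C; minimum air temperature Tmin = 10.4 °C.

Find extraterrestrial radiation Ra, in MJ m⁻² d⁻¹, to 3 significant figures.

Tmean = (24.8+10.4)/2 = 17.60 °C; ΔT = 14.4
Ra = ET₀ / [0.0023 × 0.408 × (Tmean+17.8) × √ΔT]
   = 3.05 / (0.0023 × 0.408 × 35.40 × 3.7947) = 24.195 MJ m⁻² d⁻¹

24.2 MJ m⁻² d⁻¹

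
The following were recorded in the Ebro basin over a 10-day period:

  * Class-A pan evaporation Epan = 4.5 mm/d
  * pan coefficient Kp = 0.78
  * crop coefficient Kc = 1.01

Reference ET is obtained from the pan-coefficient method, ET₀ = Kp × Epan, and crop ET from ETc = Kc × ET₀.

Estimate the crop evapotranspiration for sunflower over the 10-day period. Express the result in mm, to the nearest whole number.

ET₀ = 0.78 × 4.5 = 3.5100 mm/d
ETc = Kc × ET₀ = 1.01 × 3.5100 = 3.5451 mm/d
Over 10 days: 3.5451 × 10 = 35.451 mm

35 mm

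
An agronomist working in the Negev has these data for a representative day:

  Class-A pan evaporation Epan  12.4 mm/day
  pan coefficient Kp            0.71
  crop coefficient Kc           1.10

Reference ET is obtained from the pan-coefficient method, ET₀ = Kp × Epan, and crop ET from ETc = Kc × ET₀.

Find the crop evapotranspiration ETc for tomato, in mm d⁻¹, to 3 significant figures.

9.68 mm d⁻¹

ET₀ = 0.71 × 12.4 = 8.8040 mm/d
ETc = Kc × ET₀ = 1.10 × 8.8040 = 9.6844 mm/d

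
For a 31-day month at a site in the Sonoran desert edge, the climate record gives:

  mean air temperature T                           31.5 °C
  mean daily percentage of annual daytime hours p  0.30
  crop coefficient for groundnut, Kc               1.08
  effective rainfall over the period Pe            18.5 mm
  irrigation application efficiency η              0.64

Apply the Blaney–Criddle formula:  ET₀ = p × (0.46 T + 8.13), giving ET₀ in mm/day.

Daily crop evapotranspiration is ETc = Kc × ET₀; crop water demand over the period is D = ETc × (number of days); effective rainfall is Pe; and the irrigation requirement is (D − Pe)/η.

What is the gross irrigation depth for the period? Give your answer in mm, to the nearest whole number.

ET₀ = 0.30 × (0.46 × 31.5 + 8.13) = 0.30 × 22.620 = 6.7860 mm/d
ETc = Kc × ET₀ = 1.08 × 6.7860 = 7.3289 mm/d
Crop demand D = ETc × 31 d = 7.3289 × 31 = 227.196 mm
D − Pe = 227.196 − 18.5 = 208.696 mm
Gross irrigation = 208.696 / 0.64 = 326.088 mm

326 mm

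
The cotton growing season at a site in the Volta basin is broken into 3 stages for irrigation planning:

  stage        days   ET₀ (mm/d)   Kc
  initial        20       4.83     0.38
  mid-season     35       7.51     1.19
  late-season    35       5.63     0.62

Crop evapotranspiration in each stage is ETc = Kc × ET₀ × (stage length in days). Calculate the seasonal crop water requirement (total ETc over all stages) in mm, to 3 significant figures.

initial: 0.38 × 4.83 × 20 = 36.71 mm
mid-season: 1.19 × 7.51 × 35 = 312.79 mm
late-season: 0.62 × 5.63 × 35 = 122.17 mm
Seasonal total = 471.67 mm

472 mm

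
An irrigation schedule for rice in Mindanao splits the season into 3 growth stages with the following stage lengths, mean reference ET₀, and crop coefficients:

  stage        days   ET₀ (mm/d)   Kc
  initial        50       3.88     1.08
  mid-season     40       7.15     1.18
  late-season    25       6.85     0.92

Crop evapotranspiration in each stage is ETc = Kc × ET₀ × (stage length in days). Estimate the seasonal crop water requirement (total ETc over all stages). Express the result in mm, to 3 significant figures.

initial: 1.08 × 3.88 × 50 = 209.52 mm
mid-season: 1.18 × 7.15 × 40 = 337.48 mm
late-season: 0.92 × 6.85 × 25 = 157.55 mm
Seasonal total = 704.55 mm

705 mm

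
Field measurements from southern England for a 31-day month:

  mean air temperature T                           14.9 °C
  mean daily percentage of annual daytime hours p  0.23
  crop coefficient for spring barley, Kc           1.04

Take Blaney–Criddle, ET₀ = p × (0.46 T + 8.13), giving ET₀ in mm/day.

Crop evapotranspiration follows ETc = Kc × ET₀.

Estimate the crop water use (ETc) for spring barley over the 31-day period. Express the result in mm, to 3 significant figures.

ET₀ = 0.23 × (0.46 × 14.9 + 8.13) = 0.23 × 14.984 = 3.4463 mm/d
ETc = Kc × ET₀ = 1.04 × 3.4463 = 3.5842 mm/d
Over 31 days: 3.5842 × 31 = 111.110 mm

111 mm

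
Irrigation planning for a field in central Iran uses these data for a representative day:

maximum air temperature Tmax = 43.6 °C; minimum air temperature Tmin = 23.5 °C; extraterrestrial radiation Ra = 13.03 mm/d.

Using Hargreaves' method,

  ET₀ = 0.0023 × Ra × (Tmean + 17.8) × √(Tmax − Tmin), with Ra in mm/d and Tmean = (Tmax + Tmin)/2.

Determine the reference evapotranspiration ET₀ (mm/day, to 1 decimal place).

Tmean = (43.6 + 23.5)/2 = 33.55 °C
ET₀ = 0.0023 × 13.03 × (33.55 + 17.8) × √20.1 = 0.0023 × 13.03 × 51.35 × 4.4833 = 6.8994 mm/d

6.9 mm/day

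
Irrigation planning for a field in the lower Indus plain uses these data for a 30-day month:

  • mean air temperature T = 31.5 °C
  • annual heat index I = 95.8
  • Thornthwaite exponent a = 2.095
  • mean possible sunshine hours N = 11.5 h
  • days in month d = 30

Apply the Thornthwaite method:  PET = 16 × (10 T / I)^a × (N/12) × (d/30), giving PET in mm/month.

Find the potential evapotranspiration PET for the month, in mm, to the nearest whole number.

186 mm

10T/I = 10 × 31.5 / 95.8 = 3.2881
(10T/I)^a = 3.2881^2.095 = 12.1060
Uncorrected PET = 16 × 12.1060 = 193.696 mm
Correction = (N/12)(d/30) = (11.5/12)(30/30) = 0.9583
PET = 193.696 × 0.9583 = 185.619 mm/month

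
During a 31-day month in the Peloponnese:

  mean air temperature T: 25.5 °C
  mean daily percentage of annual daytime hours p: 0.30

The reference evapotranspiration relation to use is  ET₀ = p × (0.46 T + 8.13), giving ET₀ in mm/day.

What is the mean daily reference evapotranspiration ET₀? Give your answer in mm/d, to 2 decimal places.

5.96 mm/d

ET₀ = 0.30 × (0.46 × 25.5 + 8.13) = 0.30 × 19.860 = 5.9580 mm/d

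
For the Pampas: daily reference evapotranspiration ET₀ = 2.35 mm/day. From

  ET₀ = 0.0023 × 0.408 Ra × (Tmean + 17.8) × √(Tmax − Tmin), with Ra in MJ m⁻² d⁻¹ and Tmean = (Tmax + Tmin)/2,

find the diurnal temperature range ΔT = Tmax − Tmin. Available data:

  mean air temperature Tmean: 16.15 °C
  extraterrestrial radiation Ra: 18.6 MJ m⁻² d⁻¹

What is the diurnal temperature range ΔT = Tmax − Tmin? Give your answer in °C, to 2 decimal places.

√ΔT = ET₀ / [0.0023 × 0.408 × Ra × (Tmean+17.8)] = 2.35 / (0.0023 × 7.5888 × 33.95) = 3.9658
ΔT = 3.9658² = 15.728 °C

15.73 °C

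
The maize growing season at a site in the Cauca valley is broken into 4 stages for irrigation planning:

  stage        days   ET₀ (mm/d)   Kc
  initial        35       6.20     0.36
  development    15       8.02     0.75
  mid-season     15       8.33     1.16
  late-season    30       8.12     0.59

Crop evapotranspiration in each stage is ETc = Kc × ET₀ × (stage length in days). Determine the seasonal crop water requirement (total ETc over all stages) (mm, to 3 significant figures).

initial: 0.36 × 6.20 × 35 = 78.12 mm
development: 0.75 × 8.02 × 15 = 90.23 mm
mid-season: 1.16 × 8.33 × 15 = 144.94 mm
late-season: 0.59 × 8.12 × 30 = 143.72 mm
Seasonal total = 457.01 mm

457 mm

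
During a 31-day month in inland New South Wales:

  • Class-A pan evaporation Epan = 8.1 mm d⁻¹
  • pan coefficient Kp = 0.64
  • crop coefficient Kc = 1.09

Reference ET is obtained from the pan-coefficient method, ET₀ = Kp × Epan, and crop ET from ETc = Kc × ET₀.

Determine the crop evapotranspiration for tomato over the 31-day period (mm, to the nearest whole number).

175 mm

ET₀ = 0.64 × 8.1 = 5.1840 mm/d
ETc = Kc × ET₀ = 1.09 × 5.1840 = 5.6506 mm/d
Over 31 days: 5.6506 × 31 = 175.169 mm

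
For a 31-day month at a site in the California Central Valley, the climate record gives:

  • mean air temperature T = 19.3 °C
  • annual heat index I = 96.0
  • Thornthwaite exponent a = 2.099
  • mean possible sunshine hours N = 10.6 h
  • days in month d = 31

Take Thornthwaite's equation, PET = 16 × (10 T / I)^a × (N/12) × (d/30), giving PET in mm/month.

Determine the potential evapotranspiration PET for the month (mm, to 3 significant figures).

63.3 mm

10T/I = 10 × 19.3 / 96.0 = 2.0104
(10T/I)^a = 2.0104^2.099 = 4.3310
Uncorrected PET = 16 × 4.3310 = 69.296 mm
Correction = (N/12)(d/30) = (10.6/12)(31/30) = 0.9128
PET = 69.296 × 0.9128 = 63.253 mm/month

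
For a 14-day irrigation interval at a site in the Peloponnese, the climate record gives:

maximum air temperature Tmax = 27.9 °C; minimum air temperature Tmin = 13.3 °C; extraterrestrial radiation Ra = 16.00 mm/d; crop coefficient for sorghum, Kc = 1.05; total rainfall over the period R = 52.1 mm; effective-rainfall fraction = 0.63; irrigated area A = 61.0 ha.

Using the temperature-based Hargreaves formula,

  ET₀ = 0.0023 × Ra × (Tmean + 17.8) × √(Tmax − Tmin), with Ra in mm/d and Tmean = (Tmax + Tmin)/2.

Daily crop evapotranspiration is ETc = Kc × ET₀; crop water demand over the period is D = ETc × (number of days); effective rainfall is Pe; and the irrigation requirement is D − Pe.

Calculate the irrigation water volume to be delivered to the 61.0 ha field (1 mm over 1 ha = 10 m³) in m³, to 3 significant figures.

Tmean = (27.9 + 13.3)/2 = 20.60 °C
ET₀ = 0.0023 × 16.00 × (20.60 + 17.8) × √14.6 = 0.0023 × 16.00 × 38.40 × 3.8210 = 5.3995 mm/d
ETc = Kc × ET₀ = 1.05 × 5.3995 = 5.6695 mm/d
Crop demand D = ETc × 14 d = 5.6695 × 14 = 79.373 mm
Pe = 0.63 × 52.1 = 32.823 mm
D − Pe = 79.373 − 32.823 = 46.550 mm
Volume = 46.550 mm × 61.0 ha × 10 = 28395.5 m³

28400 m³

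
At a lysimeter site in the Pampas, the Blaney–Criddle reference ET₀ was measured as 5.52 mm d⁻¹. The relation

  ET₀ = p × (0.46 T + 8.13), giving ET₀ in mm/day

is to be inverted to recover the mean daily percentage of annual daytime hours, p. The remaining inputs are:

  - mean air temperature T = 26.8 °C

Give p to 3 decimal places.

p = ET₀ / (0.46 T + 8.13) = 5.52 / (0.46 × 26.8 + 8.13) = 5.52 / 20.458 = 0.2698

0.270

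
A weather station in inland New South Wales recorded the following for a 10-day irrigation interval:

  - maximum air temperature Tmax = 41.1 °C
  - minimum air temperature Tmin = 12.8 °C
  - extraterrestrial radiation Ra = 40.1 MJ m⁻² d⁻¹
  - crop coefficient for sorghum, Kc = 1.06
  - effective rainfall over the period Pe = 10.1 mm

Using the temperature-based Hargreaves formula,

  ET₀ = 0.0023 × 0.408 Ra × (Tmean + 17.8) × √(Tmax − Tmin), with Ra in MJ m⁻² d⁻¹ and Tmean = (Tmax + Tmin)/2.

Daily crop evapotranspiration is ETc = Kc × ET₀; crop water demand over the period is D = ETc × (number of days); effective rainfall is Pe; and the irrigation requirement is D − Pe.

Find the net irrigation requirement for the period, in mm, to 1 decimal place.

84.9 mm

Tmean = (41.1 + 12.8)/2 = 26.95 °C
0.408 Ra = 0.408 × 40.1 = 16.3608 mm/d equivalent
ET₀ = 0.0023 × 16.3608 × (26.95 + 17.8) × √28.3 = 0.0023 × 16.3608 × 44.75 × 5.3198 = 8.9582 mm/d
ETc = Kc × ET₀ = 1.06 × 8.9582 = 9.4957 mm/d
Crop demand D = ETc × 10 d = 9.4957 × 10 = 94.957 mm
D − Pe = 94.957 − 10.1 = 84.857 mm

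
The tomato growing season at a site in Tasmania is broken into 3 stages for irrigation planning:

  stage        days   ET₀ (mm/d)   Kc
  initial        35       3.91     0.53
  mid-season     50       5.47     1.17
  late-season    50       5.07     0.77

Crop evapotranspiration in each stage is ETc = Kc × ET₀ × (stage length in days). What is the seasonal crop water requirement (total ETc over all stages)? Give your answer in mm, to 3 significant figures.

initial: 0.53 × 3.91 × 35 = 72.53 mm
mid-season: 1.17 × 5.47 × 50 = 320.00 mm
late-season: 0.77 × 5.07 × 50 = 195.20 mm
Seasonal total = 587.73 mm

588 mm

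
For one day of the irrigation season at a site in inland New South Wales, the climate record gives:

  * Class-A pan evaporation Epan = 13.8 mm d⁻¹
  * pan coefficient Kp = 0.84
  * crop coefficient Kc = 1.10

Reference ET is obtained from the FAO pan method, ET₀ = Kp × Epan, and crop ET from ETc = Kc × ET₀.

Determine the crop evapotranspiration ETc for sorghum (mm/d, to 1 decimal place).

ET₀ = 0.84 × 13.8 = 11.5920 mm/d
ETc = Kc × ET₀ = 1.10 × 11.5920 = 12.7512 mm/d

12.8 mm/d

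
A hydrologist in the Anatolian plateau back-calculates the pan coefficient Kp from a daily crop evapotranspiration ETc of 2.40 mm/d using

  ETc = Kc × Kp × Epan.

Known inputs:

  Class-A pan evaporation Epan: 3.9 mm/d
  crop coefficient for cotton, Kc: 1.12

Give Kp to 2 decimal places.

0.55

ETc = Kc × Kp × Epan  ⇒  Kp = ETc / (Kc × Epan)
Kp = 2.40 / (1.12 × 3.9) = 2.40 / 4.368 = 0.5495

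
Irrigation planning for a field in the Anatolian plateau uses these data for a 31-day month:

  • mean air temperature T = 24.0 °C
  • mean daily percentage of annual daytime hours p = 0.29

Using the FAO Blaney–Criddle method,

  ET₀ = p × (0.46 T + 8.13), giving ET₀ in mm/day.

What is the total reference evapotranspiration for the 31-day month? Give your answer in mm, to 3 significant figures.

172 mm

ET₀ = 0.29 × (0.46 × 24.0 + 8.13) = 0.29 × 19.170 = 5.5593 mm/d
Monthly total = 5.5593 × 31 = 172.338 mm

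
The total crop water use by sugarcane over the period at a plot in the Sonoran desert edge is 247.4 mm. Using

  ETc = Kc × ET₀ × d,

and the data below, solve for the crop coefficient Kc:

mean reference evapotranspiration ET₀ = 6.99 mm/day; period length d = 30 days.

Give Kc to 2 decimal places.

ETc = Kc × ET₀ × d  ⇒  Kc = ETc / (ET₀ × d)
Kc = 247.4 / (6.99 × 30) = 247.4 / 209.70 = 1.1798

1.18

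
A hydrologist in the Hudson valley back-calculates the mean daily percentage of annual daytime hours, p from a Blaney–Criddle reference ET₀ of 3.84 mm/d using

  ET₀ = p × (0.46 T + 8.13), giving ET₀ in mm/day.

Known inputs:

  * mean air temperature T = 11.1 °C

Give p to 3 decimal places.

p = ET₀ / (0.46 T + 8.13) = 3.84 / (0.46 × 11.1 + 8.13) = 3.84 / 13.236 = 0.2901

0.290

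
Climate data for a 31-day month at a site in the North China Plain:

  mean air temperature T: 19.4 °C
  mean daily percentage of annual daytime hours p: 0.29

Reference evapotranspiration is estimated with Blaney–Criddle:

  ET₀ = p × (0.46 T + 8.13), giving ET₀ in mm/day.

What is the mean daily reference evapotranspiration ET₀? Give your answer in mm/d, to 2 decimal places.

4.95 mm/d

ET₀ = 0.29 × (0.46 × 19.4 + 8.13) = 0.29 × 17.054 = 4.9457 mm/d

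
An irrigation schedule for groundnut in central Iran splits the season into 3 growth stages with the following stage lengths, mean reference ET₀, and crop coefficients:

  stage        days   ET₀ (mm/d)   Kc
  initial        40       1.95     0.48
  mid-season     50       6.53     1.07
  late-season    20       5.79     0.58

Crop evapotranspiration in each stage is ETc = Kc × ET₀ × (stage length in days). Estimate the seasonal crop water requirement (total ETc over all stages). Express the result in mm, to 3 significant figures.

initial: 0.48 × 1.95 × 40 = 37.44 mm
mid-season: 1.07 × 6.53 × 50 = 349.36 mm
late-season: 0.58 × 5.79 × 20 = 67.16 mm
Seasonal total = 453.96 mm

454 mm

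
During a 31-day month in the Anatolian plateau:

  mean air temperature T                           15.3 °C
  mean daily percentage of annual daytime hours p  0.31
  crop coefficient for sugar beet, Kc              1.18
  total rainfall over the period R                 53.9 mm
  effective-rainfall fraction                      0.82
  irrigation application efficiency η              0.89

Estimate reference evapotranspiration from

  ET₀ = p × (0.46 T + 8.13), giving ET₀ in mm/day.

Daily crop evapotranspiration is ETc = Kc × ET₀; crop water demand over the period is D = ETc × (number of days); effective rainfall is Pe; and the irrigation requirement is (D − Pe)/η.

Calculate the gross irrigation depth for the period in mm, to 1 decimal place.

143.6 mm

ET₀ = 0.31 × (0.46 × 15.3 + 8.13) = 0.31 × 15.168 = 4.7021 mm/d
ETc = Kc × ET₀ = 1.18 × 4.7021 = 5.5485 mm/d
Crop demand D = ETc × 31 d = 5.5485 × 31 = 172.004 mm
Pe = 0.82 × 53.9 = 44.198 mm
D − Pe = 172.004 − 44.198 = 127.806 mm
Gross irrigation = 127.806 / 0.89 = 143.602 mm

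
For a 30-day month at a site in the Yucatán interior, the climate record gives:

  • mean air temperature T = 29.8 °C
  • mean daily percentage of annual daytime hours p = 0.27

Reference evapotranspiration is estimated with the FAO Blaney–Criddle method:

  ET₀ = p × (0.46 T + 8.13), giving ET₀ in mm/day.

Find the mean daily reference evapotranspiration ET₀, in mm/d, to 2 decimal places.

5.90 mm/d

ET₀ = 0.27 × (0.46 × 29.8 + 8.13) = 0.27 × 21.838 = 5.8963 mm/d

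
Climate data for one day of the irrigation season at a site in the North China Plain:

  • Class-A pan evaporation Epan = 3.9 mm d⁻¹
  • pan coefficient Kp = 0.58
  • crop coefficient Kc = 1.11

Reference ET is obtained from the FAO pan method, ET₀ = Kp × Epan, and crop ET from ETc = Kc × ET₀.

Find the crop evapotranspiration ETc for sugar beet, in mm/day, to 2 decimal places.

2.51 mm/day

ET₀ = 0.58 × 3.9 = 2.2620 mm/d
ETc = Kc × ET₀ = 1.11 × 2.2620 = 2.5108 mm/d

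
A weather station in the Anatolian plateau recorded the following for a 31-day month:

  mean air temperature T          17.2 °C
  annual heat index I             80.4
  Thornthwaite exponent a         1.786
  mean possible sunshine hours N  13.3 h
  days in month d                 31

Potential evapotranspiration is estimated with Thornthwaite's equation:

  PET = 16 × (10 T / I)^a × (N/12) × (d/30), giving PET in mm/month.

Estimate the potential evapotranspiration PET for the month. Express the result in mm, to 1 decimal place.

10T/I = 10 × 17.2 / 80.4 = 2.1393
(10T/I)^a = 2.1393^1.786 = 3.8892
Uncorrected PET = 16 × 3.8892 = 62.227 mm
Correction = (N/12)(d/30) = (13.3/12)(31/30) = 1.1453
PET = 62.227 × 1.1453 = 71.269 mm/month

71.3 mm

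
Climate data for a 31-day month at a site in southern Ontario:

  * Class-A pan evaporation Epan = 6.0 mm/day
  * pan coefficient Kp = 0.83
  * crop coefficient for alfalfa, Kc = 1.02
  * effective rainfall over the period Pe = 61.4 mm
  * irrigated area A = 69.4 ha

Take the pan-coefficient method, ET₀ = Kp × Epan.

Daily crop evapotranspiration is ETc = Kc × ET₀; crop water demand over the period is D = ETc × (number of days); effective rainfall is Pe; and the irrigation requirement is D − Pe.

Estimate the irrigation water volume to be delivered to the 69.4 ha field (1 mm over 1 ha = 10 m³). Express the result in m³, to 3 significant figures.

ET₀ = 0.83 × 6.0 = 4.9800 mm/d
ETc = Kc × ET₀ = 1.02 × 4.9800 = 5.0796 mm/d
Crop demand D = ETc × 31 d = 5.0796 × 31 = 157.468 mm
D − Pe = 157.468 − 61.4 = 96.068 mm
Volume = 96.068 mm × 69.4 ha × 10 = 66671.2 m³

66700 m³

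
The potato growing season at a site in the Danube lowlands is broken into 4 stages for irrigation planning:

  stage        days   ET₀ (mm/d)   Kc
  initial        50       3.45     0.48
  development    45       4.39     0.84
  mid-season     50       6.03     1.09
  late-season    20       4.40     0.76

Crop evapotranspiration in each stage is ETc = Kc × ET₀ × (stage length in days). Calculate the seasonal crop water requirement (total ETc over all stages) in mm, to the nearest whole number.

initial: 0.48 × 3.45 × 50 = 82.80 mm
development: 0.84 × 4.39 × 45 = 165.94 mm
mid-season: 1.09 × 6.03 × 50 = 328.64 mm
late-season: 0.76 × 4.40 × 20 = 66.88 mm
Seasonal total = 644.26 mm

644 mm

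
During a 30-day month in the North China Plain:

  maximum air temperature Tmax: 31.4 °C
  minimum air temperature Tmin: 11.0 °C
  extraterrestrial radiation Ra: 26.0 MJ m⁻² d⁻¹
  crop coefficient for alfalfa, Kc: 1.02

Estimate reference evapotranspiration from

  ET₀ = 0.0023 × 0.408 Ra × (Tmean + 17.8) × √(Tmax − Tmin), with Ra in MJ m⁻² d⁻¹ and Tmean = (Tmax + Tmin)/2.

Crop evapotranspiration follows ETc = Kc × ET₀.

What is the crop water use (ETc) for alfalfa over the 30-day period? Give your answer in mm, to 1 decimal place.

Tmean = (31.4 + 11.0)/2 = 21.20 °C
0.408 Ra = 0.408 × 26.0 = 10.6080 mm/d equivalent
ET₀ = 0.0023 × 10.6080 × (21.20 + 17.8) × √20.4 = 0.0023 × 10.6080 × 39.00 × 4.5166 = 4.2977 mm/d
ETc = Kc × ET₀ = 1.02 × 4.2977 = 4.3837 mm/d
Over 30 days: 4.3837 × 30 = 131.511 mm

131.5 mm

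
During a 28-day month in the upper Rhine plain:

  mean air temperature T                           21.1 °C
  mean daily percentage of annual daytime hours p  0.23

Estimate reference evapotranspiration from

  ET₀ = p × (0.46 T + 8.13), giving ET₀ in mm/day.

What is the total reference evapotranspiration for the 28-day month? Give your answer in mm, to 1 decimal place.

ET₀ = 0.23 × (0.46 × 21.1 + 8.13) = 0.23 × 17.836 = 4.1023 mm/d
Monthly total = 4.1023 × 28 = 114.864 mm

114.9 mm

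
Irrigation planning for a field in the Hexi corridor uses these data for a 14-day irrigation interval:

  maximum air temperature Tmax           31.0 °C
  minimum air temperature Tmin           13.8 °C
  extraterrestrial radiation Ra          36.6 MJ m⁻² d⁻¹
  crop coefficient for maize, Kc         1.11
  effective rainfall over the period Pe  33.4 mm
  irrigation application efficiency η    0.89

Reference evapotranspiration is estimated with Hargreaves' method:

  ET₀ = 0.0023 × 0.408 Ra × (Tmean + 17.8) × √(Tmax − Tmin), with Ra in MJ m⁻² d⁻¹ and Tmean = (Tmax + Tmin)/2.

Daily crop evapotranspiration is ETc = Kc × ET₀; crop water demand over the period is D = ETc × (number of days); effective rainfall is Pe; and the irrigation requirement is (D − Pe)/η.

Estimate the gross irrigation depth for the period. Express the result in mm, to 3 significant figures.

Tmean = (31.0 + 13.8)/2 = 22.40 °C
0.408 Ra = 0.408 × 36.6 = 14.9328 mm/d equivalent
ET₀ = 0.0023 × 14.9328 × (22.40 + 17.8) × √17.2 = 0.0023 × 14.9328 × 40.20 × 4.1473 = 5.7261 mm/d
ETc = Kc × ET₀ = 1.11 × 5.7261 = 6.3560 mm/d
Crop demand D = ETc × 14 d = 6.3560 × 14 = 88.984 mm
D − Pe = 88.984 − 33.4 = 55.584 mm
Gross irrigation = 55.584 / 0.89 = 62.454 mm

62.5 mm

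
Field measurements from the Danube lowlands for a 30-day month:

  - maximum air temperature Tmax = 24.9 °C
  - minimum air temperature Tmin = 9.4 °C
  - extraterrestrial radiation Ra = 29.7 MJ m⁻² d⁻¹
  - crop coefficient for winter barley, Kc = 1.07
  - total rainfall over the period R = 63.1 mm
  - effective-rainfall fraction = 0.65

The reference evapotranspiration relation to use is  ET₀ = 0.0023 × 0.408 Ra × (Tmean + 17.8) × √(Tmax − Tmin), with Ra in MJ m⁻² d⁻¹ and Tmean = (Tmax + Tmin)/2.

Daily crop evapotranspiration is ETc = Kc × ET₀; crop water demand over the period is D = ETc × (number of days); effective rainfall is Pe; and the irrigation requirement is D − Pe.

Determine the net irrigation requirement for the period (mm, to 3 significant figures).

Tmean = (24.9 + 9.4)/2 = 17.15 °C
0.408 Ra = 0.408 × 29.7 = 12.1176 mm/d equivalent
ET₀ = 0.0023 × 12.1176 × (17.15 + 17.8) × √15.5 = 0.0023 × 12.1176 × 34.95 × 3.9370 = 3.8349 mm/d
ETc = Kc × ET₀ = 1.07 × 3.8349 = 4.1033 mm/d
Crop demand D = ETc × 30 d = 4.1033 × 30 = 123.099 mm
Pe = 0.65 × 63.1 = 41.015 mm
D − Pe = 123.099 − 41.015 = 82.084 mm

82.1 mm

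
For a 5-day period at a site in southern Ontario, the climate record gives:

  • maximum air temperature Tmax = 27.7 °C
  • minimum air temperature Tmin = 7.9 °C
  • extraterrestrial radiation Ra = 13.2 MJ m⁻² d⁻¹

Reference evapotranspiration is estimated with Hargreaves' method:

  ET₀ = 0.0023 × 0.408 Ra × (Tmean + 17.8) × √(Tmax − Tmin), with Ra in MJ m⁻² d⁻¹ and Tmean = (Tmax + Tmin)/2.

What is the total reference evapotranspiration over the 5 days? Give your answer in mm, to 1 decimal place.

Tmean = (27.7 + 7.9)/2 = 17.80 °C
0.408 Ra = 0.408 × 13.2 = 5.3856 mm/d equivalent
ET₀ = 0.0023 × 5.3856 × (17.80 + 17.8) × √19.8 = 0.0023 × 5.3856 × 35.60 × 4.4497 = 1.9622 mm/d
Over 5 days: 1.9622 × 5 = 9.811 mm

9.8 mm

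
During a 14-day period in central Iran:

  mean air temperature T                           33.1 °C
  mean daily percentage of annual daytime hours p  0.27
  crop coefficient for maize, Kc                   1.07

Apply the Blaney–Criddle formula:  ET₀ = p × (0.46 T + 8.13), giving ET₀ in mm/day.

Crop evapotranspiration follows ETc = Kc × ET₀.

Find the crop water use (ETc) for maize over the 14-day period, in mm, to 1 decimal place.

ET₀ = 0.27 × (0.46 × 33.1 + 8.13) = 0.27 × 23.356 = 6.3061 mm/d
ETc = Kc × ET₀ = 1.07 × 6.3061 = 6.7475 mm/d
Over 14 days: 6.7475 × 14 = 94.465 mm

94.5 mm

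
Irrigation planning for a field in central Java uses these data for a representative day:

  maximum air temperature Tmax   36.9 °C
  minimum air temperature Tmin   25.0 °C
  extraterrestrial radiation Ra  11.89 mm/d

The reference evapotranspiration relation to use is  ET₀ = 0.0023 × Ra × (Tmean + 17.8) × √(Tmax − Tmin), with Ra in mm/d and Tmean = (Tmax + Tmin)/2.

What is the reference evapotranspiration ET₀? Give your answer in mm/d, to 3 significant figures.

Tmean = (36.9 + 25.0)/2 = 30.95 °C
ET₀ = 0.0023 × 11.89 × (30.95 + 17.8) × √11.9 = 0.0023 × 11.89 × 48.75 × 3.4496 = 4.5989 mm/d

4.60 mm/d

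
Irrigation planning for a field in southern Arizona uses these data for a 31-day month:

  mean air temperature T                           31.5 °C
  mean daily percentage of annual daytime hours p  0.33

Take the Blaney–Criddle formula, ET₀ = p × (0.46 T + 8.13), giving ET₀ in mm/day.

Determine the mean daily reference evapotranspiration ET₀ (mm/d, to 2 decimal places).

ET₀ = 0.33 × (0.46 × 31.5 + 8.13) = 0.33 × 22.620 = 7.4646 mm/d

7.46 mm/d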